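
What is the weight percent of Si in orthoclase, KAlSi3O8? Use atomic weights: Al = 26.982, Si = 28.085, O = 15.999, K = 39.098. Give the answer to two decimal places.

30.27 wt%

Formula mass = 1×39.098 + 1×26.982 + 3×28.085 + 8×15.999 = 278.327 g/mol, of which 84.255 g is Si.
So Si makes up 84.255/278.327 = 0.3027 of the mass, i.e. 30.27%.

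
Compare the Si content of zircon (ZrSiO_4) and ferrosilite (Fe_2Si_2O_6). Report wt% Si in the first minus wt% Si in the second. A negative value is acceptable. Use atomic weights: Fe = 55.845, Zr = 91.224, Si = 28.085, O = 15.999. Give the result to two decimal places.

-5.97 percentage points

M(ZrSiO_4) = 183.305 g/mol, so wt% Si = 28.085/183.305 × 100 = 15.32%.
M(Fe_2Si_2O_6) = 263.854 g/mol, so wt% Si = 56.170/263.854 × 100 = 21.29%.
15.32 − 21.29 = -5.97 pp.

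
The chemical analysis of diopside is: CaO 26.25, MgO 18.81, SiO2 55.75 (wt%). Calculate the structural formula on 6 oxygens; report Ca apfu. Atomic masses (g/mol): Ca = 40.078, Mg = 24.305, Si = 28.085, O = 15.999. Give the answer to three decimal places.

1.006 Ca apfu

26.25 wt% CaO ÷ 56.077 g/mol = 0.46811 mol, giving 0.46811 Ca and 0.46811 O.
18.81 wt% MgO ÷ 40.304 g/mol = 0.46670 mol, giving 0.46670 Mg and 0.46670 O.
55.75 wt% SiO2 ÷ 60.083 g/mol = 0.92788 mol, giving 0.92788 Si and 1.85576 O.
Oxygen sums to 2.79057; scaling by 6/2.79057 = 2.15010 puts the formula on 6 O.
Ca: 0.46811 × 2.15010 = 1.006 atoms per formula unit.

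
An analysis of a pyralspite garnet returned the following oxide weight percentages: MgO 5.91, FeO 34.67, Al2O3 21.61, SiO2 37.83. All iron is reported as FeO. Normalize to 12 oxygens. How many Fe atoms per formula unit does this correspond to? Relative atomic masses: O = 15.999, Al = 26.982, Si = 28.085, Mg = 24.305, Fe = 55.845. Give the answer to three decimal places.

MgO: 5.91/40.304 = 0.14664 mol → 0.14664 mol Mg, 0.14664 mol O.
FeO: 34.67/71.844 = 0.48257 mol → 0.48257 mol Fe, 0.48257 mol O.
Al2O3: 21.61/101.961 = 0.21194 mol → 0.42388 mol Al, 0.63582 mol O.
SiO2: 37.83/60.083 = 0.62963 mol → 0.62963 mol Si, 1.25926 mol O.
Total oxygen = 2.52429 mol. Normalization factor = 12/2.52429 = 4.75381.
Fe per 12 O = 0.48257 × 4.75381 = 2.294.

2.294 Fe apfu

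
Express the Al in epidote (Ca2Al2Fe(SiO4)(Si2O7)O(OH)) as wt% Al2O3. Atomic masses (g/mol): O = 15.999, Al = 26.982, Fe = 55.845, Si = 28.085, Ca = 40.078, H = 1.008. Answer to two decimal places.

M(Ca2Al2Fe(SiO4)(Si2O7)O(OH)) = 483.215 g/mol; M(Al2O3) = 101.961 g/mol.
Moles Al2O3 per formula unit = 2 Al ÷ 2 = 1.0000.
Al2O3 fraction = (1.0000 × 101.961) / 483.215 = 101.961/483.215 = 0.2110.

21.10 wt%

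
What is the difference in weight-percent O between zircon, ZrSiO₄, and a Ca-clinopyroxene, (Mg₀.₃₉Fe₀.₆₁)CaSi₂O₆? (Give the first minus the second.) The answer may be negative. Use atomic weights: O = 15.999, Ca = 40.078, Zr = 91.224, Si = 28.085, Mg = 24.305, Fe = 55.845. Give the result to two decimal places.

First mineral: 63.996 g O in 183.305 g formula = 34.91 wt% O.
Second mineral: 95.994 g O in 235.786 g formula = 40.71 wt% O.
34.91% − 40.71% gives a difference of -5.80 percentage points.

-5.80 percentage points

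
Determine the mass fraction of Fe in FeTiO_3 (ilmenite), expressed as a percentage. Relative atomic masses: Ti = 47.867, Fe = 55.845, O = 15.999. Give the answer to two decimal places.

Molar mass of FeTiO_3: 1×55.845 + 1×47.867 + 3×15.999 = 151.709 g/mol.
Mass of Fe per formula unit: 1 × 55.845 = 55.845 g.
Weight fraction Fe = 55.845 / 151.709 = 0.3681.

36.81 mass %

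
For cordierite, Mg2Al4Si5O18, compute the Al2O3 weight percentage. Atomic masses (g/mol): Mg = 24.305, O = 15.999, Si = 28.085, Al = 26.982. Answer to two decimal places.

Formula mass = 584.945 g/mol.
4 Al → 2.0000 mol Al2O3 per formula unit; M(Al2O3) = 101.961, so Al2O3 mass = 203.922 g.
203.922/584.945 × 100 = 34.86 wt%.

34.86 wt%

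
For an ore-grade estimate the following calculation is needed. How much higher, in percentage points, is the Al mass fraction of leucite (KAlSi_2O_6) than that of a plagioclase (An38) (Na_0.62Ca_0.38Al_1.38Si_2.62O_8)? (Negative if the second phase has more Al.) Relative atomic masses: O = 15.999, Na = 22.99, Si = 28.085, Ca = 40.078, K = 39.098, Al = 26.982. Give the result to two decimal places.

-1.52 percentage points

Al in KAlSi_2O_6: molar mass 218.244 g/mol; 1×26.982 = 26.982 g → 12.36 wt%.
Al in Na_0.62Ca_0.38Al_1.38Si_2.62O_8: molar mass 268.293 g/mol; 1.38×26.982 = 37.235 g → 13.88 wt%.
Difference = 12.36 − 13.88 = -1.52 percentage points.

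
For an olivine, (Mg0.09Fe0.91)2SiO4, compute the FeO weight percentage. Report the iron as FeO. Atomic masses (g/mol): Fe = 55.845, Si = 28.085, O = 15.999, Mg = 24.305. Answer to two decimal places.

M((Mg0.09Fe0.91)2SiO4) = 198.094 g/mol; M(FeO) = 71.844 g/mol.
Moles FeO per formula unit = 1.82 Fe ÷ 1 = 1.8200.
FeO fraction = (1.8200 × 71.844) / 198.094 = 130.756/198.094 = 0.6601.

66.01 wt%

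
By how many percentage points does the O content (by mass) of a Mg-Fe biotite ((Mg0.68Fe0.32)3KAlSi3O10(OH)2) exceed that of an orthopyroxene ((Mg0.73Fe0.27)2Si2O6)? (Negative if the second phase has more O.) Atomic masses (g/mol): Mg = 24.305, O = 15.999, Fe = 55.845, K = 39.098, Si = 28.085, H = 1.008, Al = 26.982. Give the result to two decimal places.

M((Mg0.68Fe0.32)3KAlSi3O10(OH)2) = 447.532 g/mol, so wt% O = 191.988/447.532 × 100 = 42.90%.
M((Mg0.73Fe0.27)2Si2O6) = 217.806 g/mol, so wt% O = 95.994/217.806 × 100 = 44.07%.
42.90 − 44.07 = -1.17 pp.

-1.17 percentage points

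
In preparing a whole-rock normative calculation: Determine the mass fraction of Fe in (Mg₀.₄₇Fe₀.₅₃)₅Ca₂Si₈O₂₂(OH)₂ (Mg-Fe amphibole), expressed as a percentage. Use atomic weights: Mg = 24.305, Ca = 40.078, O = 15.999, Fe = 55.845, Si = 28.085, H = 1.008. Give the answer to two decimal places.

16.52 weight percent

Formula mass = 2.35×24.305 + 2.65×55.845 + 2×40.078 + 8×28.085 + 24×15.999 + 2×1.008 = 895.934 g/mol, of which 147.989 g is Fe.
So Fe makes up 147.989/895.934 = 0.1652 of the mass, i.e. 16.52%.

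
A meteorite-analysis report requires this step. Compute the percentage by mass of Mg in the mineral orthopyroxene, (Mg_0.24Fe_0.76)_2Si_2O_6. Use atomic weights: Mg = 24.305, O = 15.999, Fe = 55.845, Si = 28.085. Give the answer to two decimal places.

M((Mg_0.24Fe_0.76)_2Si_2O_6) = 248.715 g/mol.
Mg contributes 0.48 × 24.305 = 11.666 g per mole.
11.666/248.715 = 0.0469 → 4.69%.

4.69 mass %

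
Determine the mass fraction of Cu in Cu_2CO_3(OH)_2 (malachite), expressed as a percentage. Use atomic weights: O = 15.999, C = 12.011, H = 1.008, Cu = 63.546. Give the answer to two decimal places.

57.48 mass %

M(Cu_2CO_3(OH)_2) = 221.114 g/mol.
Cu contributes 2 × 63.546 = 127.092 g per mole.
127.092/221.114 = 0.5748 → 57.48%.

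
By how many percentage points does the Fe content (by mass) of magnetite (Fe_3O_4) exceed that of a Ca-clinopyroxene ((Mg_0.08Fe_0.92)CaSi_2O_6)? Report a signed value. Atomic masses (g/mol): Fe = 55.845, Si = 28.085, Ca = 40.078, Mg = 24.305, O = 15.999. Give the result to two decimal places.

M(Fe_3O_4) = 231.531 g/mol, so wt% Fe = 167.535/231.531 × 100 = 72.36%.
M((Mg_0.08Fe_0.92)CaSi_2O_6) = 245.564 g/mol, so wt% Fe = 51.377/245.564 × 100 = 20.92%.
72.36 − 20.92 = 51.44 pp.

51.44 percentage points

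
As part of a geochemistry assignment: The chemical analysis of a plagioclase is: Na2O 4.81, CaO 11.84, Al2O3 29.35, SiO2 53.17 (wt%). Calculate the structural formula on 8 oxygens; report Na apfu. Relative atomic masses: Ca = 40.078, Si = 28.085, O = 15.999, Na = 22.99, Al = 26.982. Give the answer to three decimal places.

0.425 Na apfu

Na2O: 4.81/61.979 = 0.07761 mol → 0.15522 mol Na, 0.07761 mol O.
CaO: 11.84/56.077 = 0.21114 mol → 0.21114 mol Ca, 0.21114 mol O.
Al2O3: 29.35/101.961 = 0.28786 mol → 0.57572 mol Al, 0.86358 mol O.
SiO2: 53.17/60.083 = 0.88494 mol → 0.88494 mol Si, 1.76988 mol O.
Total oxygen = 2.92221 mol. Normalization factor = 8/2.92221 = 2.73765.
Na per 8 O = 0.15522 × 2.73765 = 0.425.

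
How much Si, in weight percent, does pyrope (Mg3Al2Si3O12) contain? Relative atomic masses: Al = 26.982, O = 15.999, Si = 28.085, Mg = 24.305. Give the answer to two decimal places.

20.90 weight percent

Molar mass of Mg3Al2Si3O12: 3*24.305 + 2*26.982 + 3*28.085 + 12*15.999 = 403.122 g/mol.
Mass of Si per formula unit: 3 × 28.085 = 84.255 g.
Weight fraction Si = 84.255 / 403.122 = 0.2090.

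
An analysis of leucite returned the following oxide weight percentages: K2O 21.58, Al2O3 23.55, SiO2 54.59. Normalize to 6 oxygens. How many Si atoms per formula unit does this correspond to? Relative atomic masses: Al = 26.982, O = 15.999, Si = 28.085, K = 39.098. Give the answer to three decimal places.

K2O: 21.58/94.195 = 0.22910 mol → 0.45820 mol K, 0.22910 mol O.
Al2O3: 23.55/101.961 = 0.23097 mol → 0.46194 mol Al, 0.69291 mol O.
SiO2: 54.59/60.083 = 0.90858 mol → 0.90858 mol Si, 1.81716 mol O.
Total oxygen = 2.73917 mol. Normalization factor = 6/2.73917 = 2.19044.
Si per 6 O = 0.90858 × 2.19044 = 1.990.

1.990 Si apfu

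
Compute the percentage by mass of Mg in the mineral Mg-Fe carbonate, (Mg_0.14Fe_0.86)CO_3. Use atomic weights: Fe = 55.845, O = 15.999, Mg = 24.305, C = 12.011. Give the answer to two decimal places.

Molar mass of (Mg_0.14Fe_0.86)CO_3: 0.14·24.305 + 0.86·55.845 + 1·12.011 + 3·15.999 = 111.437 g/mol.
Mass of Mg per formula unit: 0.14 × 24.305 = 3.403 g.
Weight fraction Mg = 3.403 / 111.437 = 0.0305.

3.05 mass %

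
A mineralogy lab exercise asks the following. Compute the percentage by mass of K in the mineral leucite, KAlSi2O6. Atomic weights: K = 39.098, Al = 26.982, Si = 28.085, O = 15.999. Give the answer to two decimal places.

17.91 wt%

M(KAlSi2O6) = 218.244 g/mol.
K contributes 1 × 39.098 = 39.098 g per mole.
39.098/218.244 = 0.1791 → 17.91%.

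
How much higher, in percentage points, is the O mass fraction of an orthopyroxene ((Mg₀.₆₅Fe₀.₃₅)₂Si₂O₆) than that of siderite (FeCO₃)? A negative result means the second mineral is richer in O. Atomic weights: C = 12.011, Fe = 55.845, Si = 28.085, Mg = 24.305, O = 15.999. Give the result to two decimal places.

First mineral: 95.994 g O in 222.852 g formula = 43.08 wt% O.
Second mineral: 47.997 g O in 115.853 g formula = 41.43 wt% O.
43.08% − 41.43% gives a difference of 1.65 percentage points.

1.65 percentage points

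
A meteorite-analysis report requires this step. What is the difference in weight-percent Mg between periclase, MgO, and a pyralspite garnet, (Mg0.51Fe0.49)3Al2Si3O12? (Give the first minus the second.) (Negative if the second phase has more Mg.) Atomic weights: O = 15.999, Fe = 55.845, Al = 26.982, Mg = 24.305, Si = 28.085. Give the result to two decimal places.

First mineral: 24.305 g Mg in 40.304 g formula = 60.30 wt% Mg.
Second mineral: 37.187 g Mg in 449.486 g formula = 8.27 wt% Mg.
60.30% − 8.27% gives a difference of 52.03 percentage points.

52.03 percentage points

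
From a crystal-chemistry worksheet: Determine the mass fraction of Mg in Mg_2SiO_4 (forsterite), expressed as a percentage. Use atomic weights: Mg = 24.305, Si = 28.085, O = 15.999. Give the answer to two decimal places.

34.55 mass %

Formula mass = 2*24.305 + 1*28.085 + 4*15.999 = 140.691 g/mol, of which 48.610 g is Mg.
So Mg makes up 48.610/140.691 = 0.3455 of the mass, i.e. 34.55%.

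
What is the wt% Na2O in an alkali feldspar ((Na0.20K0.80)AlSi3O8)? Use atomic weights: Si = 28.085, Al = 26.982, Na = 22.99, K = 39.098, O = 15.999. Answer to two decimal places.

Molar mass of (Na0.20K0.80)AlSi3O8 = 0.20*22.99 + 0.80*39.098 + 1*26.982 + 3*28.085 + 8*15.999 = 275.105 g/mol.
Each formula unit contains 0.20 Na, equivalent to 0.20/2 = 0.1000 mol Na2O.
M(Na2O) = 2×22.99 + 1×15.999 = 61.979 g/mol.
Mass of Na2O per formula unit = 0.1000 × 61.979 = 6.198 g.
Na2O wt% = 6.198 / 275.105 × 100 = 2.25%.

2.25 wt%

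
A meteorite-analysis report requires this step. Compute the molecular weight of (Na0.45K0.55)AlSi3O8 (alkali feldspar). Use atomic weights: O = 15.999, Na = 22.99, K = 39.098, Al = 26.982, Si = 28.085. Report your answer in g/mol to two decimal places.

Na: 0.45 × 22.99 = 10.3455
K: 0.55 × 39.098 = 21.5039
Al: 1 × 26.982 = 26.9820
Si: 3 × 28.085 = 84.2550
O: 8 × 15.999 = 127.9920
Summing the contributions gives the formula mass.

271.08 g/mol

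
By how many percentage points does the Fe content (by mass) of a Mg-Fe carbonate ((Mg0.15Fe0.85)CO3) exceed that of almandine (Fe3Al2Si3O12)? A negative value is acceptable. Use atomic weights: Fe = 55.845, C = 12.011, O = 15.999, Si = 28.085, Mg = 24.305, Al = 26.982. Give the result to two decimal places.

Fe in (Mg0.15Fe0.85)CO3: molar mass 111.122 g/mol; 0.85×55.845 = 47.468 g → 42.72 wt%.
Fe in Fe3Al2Si3O12: molar mass 497.742 g/mol; 3×55.845 = 167.535 g → 33.66 wt%.
Difference = 42.72 − 33.66 = 9.06 percentage points.

9.06 percentage points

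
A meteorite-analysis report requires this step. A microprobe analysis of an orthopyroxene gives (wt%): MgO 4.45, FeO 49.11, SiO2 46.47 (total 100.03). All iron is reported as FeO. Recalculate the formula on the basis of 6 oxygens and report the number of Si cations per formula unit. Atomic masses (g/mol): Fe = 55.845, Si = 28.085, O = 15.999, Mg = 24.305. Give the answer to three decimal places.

1.982 Si apfu

MgO (M=40.304): mol = 0.11041; Mg = 0.11041, O = 0.11041.
FeO (M=71.844): mol = 0.68356; Fe = 0.68356, O = 0.68356.
SiO2 (M=60.083): mol = 0.77343; Si = 0.77343, O = 1.54686.
ΣO = 2.34083; factor = 6/ΣO = 2.56319.
Si apfu = 0.77343 × 2.56319 = 1.982.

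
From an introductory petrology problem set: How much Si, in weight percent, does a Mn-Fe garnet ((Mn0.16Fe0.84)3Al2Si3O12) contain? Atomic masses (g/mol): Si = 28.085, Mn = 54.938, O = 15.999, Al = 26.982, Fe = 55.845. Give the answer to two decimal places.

16.94 weight percent

M((Mn0.16Fe0.84)3Al2Si3O12) = 497.307 g/mol.
Si contributes 3 × 28.085 = 84.255 g per mole.
84.255/497.307 = 0.1694 → 16.94%.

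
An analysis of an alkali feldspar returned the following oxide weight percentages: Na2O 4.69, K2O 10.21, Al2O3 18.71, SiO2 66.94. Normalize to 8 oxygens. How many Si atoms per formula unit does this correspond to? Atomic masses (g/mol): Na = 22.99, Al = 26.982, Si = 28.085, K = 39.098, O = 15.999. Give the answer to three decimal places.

3.008 Si apfu

Na2O (M=61.979): mol = 0.07567; Na = 0.15134, O = 0.07567.
K2O (M=94.195): mol = 0.10839; K = 0.21678, O = 0.10839.
Al2O3 (M=101.961): mol = 0.18350; Al = 0.36700, O = 0.55050.
SiO2 (M=60.083): mol = 1.11413; Si = 1.11413, O = 2.22826.
ΣO = 2.96282; factor = 8/ΣO = 2.70013.
Si apfu = 1.11413 × 2.70013 = 3.008.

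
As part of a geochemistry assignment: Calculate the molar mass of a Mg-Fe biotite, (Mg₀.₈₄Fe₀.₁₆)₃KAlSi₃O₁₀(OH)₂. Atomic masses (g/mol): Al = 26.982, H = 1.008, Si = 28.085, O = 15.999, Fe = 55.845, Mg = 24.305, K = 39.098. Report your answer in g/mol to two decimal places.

The formula mass is the sum 2.52*24.305 + 0.48*55.845 + 1*39.098 + 1*26.982 + 3*28.085 + 12*15.999 + 2*1.008.

432.39 g/mol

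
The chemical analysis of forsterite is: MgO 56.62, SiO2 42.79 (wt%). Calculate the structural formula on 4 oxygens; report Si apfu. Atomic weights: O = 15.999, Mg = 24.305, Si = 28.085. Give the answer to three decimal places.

56.62 wt% MgO ÷ 40.304 g/mol = 1.40482 mol, giving 1.40482 Mg and 1.40482 O.
42.79 wt% SiO2 ÷ 60.083 g/mol = 0.71218 mol, giving 0.71218 Si and 1.42436 O.
Oxygen sums to 2.82918; scaling by 4/2.82918 = 1.41384 puts the formula on 4 O.
Si: 0.71218 × 1.41384 = 1.007 atoms per formula unit.

1.007 Si apfu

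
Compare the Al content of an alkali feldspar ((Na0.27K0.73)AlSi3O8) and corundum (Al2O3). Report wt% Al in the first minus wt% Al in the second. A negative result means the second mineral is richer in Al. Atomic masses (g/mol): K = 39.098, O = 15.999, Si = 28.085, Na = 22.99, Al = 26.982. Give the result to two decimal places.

M((Na0.27K0.73)AlSi3O8) = 273.978 g/mol, so wt% Al = 26.982/273.978 × 100 = 9.85%.
M(Al2O3) = 101.961 g/mol, so wt% Al = 53.964/101.961 × 100 = 52.93%.
9.85 − 52.93 = -43.08 pp.

-43.08 percentage points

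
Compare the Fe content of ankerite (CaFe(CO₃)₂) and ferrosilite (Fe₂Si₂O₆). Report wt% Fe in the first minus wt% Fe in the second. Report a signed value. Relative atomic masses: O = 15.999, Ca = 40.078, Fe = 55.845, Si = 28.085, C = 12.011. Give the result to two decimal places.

-16.47 percentage points

Fe in CaFe(CO₃)₂: molar mass 215.939 g/mol; 1×55.845 = 55.845 g → 25.86 wt%.
Fe in Fe₂Si₂O₆: molar mass 263.854 g/mol; 2×55.845 = 111.690 g → 42.33 wt%.
Difference = 25.86 − 42.33 = -16.47 percentage points.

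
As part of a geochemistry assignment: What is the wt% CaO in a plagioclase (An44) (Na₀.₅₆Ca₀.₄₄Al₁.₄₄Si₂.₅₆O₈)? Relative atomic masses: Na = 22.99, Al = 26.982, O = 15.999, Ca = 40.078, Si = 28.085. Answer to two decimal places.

M(Na₀.₅₆Ca₀.₄₄Al₁.₄₄Si₂.₅₆O₈) = 269.252 g/mol; M(CaO) = 56.077 g/mol.
Moles CaO per formula unit = 0.44 Ca ÷ 1 = 0.4400.
CaO fraction = (0.4400 × 56.077) / 269.252 = 24.674/269.252 = 0.0916.

9.16 wt%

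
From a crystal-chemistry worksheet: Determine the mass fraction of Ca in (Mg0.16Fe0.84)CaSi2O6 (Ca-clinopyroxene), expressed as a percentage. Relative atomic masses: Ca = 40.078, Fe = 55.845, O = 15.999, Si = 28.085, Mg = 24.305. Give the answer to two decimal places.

16.49 weight percent

Molar mass of (Mg0.16Fe0.84)CaSi2O6: 0.16×24.305 + 0.84×55.845 + 1×40.078 + 2×28.085 + 6×15.999 = 243.041 g/mol.
Mass of Ca per formula unit: 1 × 40.078 = 40.078 g.
Weight fraction Ca = 40.078 / 243.041 = 0.1649.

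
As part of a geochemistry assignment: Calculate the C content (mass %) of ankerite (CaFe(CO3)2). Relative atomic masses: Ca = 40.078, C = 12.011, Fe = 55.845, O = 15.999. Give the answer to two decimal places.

M(CaFe(CO3)2) = 215.939 g/mol.
C contributes 2 × 12.011 = 24.022 g per mole.
24.022/215.939 = 0.1112 → 11.12%.

11.12 mass %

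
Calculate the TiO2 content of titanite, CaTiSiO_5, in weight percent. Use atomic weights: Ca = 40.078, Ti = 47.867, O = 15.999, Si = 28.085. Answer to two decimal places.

40.74 wt%

M(CaTiSiO_5) = 196.025 g/mol; M(TiO2) = 79.865 g/mol.
Moles TiO2 per formula unit = 1 Ti ÷ 1 = 1.0000.
TiO2 fraction = (1.0000 × 79.865) / 196.025 = 79.865/196.025 = 0.4074.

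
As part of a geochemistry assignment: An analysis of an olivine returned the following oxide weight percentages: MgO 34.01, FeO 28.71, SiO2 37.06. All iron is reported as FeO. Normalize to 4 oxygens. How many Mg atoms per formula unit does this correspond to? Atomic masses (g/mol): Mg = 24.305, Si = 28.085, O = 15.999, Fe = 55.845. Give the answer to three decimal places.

1.363 Mg apfu

34.01 wt% MgO ÷ 40.304 g/mol = 0.84384 mol, giving 0.84384 Mg and 0.84384 O.
28.71 wt% FeO ÷ 71.844 g/mol = 0.39962 mol, giving 0.39962 Fe and 0.39962 O.
37.06 wt% SiO2 ÷ 60.083 g/mol = 0.61681 mol, giving 0.61681 Si and 1.23362 O.
Oxygen sums to 2.47708; scaling by 4/2.47708 = 1.61480 puts the formula on 4 O.
Mg: 0.84384 × 1.61480 = 1.363 atoms per formula unit.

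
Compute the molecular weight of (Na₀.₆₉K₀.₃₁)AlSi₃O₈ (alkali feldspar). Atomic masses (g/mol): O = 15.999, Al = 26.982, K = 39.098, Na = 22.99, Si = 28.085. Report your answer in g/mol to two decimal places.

267.21 g/mol

M = 0.69*22.99 + 0.31*39.098 + 1*26.982 + 3*28.085 + 8*15.999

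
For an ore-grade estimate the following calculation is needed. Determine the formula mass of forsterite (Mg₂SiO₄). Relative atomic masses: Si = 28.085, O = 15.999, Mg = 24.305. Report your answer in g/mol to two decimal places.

140.69 g/mol

M = 2(24.305) + 1(28.085) + 4(15.999)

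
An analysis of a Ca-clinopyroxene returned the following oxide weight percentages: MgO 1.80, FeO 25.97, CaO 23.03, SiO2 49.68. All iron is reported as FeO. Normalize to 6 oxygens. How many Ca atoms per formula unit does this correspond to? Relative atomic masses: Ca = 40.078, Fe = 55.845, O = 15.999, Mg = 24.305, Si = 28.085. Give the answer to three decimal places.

1.80 wt% MgO ÷ 40.304 g/mol = 0.04466 mol, giving 0.04466 Mg and 0.04466 O.
25.97 wt% FeO ÷ 71.844 g/mol = 0.36148 mol, giving 0.36148 Fe and 0.36148 O.
23.03 wt% CaO ÷ 56.077 g/mol = 0.41069 mol, giving 0.41069 Ca and 0.41069 O.
49.68 wt% SiO2 ÷ 60.083 g/mol = 0.82686 mol, giving 0.82686 Si and 1.65372 O.
Oxygen sums to 2.47055; scaling by 6/2.47055 = 2.42861 puts the formula on 6 O.
Ca: 0.41069 × 2.42861 = 0.997 atoms per formula unit.

0.997 Ca apfu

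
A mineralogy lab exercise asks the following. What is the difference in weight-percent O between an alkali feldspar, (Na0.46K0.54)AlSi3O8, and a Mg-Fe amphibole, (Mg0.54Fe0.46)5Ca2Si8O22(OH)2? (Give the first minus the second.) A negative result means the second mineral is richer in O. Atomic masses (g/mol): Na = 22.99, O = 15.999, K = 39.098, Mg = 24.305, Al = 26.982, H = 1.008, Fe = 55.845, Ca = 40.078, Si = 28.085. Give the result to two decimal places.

O in (Na0.46K0.54)AlSi3O8: molar mass 270.917 g/mol; 8×15.999 = 127.992 g → 47.24 wt%.
O in (Mg0.54Fe0.46)5Ca2Si8O22(OH)2: molar mass 884.895 g/mol; 24×15.999 = 383.976 g → 43.39 wt%.
Difference = 47.24 − 43.39 = 3.85 percentage points.

3.85 percentage points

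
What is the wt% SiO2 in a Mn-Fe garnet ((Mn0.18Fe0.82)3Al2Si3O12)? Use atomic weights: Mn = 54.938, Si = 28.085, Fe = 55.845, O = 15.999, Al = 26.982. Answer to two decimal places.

36.25 wt%

Formula mass = 497.252 g/mol.
3 Si → 3.0000 mol SiO2 per formula unit; M(SiO2) = 60.083, so SiO2 mass = 180.249 g.
180.249/497.252 × 100 = 36.25 wt%.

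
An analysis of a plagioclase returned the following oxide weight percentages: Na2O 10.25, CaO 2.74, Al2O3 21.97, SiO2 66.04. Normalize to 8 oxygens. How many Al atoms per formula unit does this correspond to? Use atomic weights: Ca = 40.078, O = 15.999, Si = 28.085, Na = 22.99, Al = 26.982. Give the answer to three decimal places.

Na2O (M=61.979): mol = 0.16538; Na = 0.33076, O = 0.16538.
CaO (M=56.077): mol = 0.04886; Ca = 0.04886, O = 0.04886.
Al2O3 (M=101.961): mol = 0.21547; Al = 0.43094, O = 0.64641.
SiO2 (M=60.083): mol = 1.09915; Si = 1.09915, O = 2.19830.
ΣO = 3.05895; factor = 8/ΣO = 2.61528.
Al apfu = 0.43094 × 2.61528 = 1.127.

1.127 Al apfu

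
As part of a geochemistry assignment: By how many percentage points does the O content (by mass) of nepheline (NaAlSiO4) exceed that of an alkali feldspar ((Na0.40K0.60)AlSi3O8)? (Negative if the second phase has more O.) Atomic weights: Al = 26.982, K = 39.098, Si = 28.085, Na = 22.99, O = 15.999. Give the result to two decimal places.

-2.03 percentage points

O in NaAlSiO4: molar mass 142.053 g/mol; 4×15.999 = 63.996 g → 45.05 wt%.
O in (Na0.40K0.60)AlSi3O8: molar mass 271.884 g/mol; 8×15.999 = 127.992 g → 47.08 wt%.
Difference = 45.05 − 47.08 = -2.03 percentage points.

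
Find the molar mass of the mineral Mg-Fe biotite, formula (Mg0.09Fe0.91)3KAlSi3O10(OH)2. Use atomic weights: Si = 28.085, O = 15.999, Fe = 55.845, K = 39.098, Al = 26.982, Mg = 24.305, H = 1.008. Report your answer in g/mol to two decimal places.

M = 0.27*24.305 + 2.73*55.845 + 1*39.098 + 1*26.982 + 3*28.085 + 12*15.999 + 2*1.008

503.36 g/mol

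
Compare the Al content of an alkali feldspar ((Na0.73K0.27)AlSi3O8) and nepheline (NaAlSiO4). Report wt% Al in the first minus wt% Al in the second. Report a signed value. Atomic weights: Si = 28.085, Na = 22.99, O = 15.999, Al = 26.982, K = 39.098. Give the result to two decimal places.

Al in (Na0.73K0.27)AlSi3O8: molar mass 266.568 g/mol; 1×26.982 = 26.982 g → 10.12 wt%.
Al in NaAlSiO4: molar mass 142.053 g/mol; 1×26.982 = 26.982 g → 18.99 wt%.
Difference = 10.12 − 18.99 = -8.87 percentage points.

-8.87 percentage points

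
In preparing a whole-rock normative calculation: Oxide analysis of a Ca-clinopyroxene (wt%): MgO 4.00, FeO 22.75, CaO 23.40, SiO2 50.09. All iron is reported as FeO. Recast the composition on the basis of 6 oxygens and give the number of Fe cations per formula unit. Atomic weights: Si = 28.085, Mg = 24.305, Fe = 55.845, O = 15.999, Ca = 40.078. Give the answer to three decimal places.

4.00 wt% MgO ÷ 40.304 g/mol = 0.09925 mol, giving 0.09925 Mg and 0.09925 O.
22.75 wt% FeO ÷ 71.844 g/mol = 0.31666 mol, giving 0.31666 Fe and 0.31666 O.
23.40 wt% CaO ÷ 56.077 g/mol = 0.41728 mol, giving 0.41728 Ca and 0.41728 O.
50.09 wt% SiO2 ÷ 60.083 g/mol = 0.83368 mol, giving 0.83368 Si and 1.66736 O.
Oxygen sums to 2.50055; scaling by 6/2.50055 = 2.39947 puts the formula on 6 O.
Fe: 0.31666 × 2.39947 = 0.760 atoms per formula unit.

0.760 Fe apfu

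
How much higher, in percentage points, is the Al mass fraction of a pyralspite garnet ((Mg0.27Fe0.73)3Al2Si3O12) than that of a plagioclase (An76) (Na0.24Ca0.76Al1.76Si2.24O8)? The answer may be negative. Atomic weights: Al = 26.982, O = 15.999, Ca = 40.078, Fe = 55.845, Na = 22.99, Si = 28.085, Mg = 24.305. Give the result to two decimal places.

-5.88 percentage points

M((Mg0.27Fe0.73)3Al2Si3O12) = 472.195 g/mol, so wt% Al = 53.964/472.195 × 100 = 11.43%.
M(Na0.24Ca0.76Al1.76Si2.24O8) = 274.368 g/mol, so wt% Al = 47.488/274.368 × 100 = 17.31%.
11.43 − 17.31 = -5.88 pp.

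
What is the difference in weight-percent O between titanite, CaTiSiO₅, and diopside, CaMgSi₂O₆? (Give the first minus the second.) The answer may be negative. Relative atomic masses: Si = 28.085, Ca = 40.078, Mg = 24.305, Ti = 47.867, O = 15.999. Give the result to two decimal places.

-3.52 percentage points

M(CaTiSiO₅) = 196.025 g/mol, so wt% O = 79.995/196.025 × 100 = 40.81%.
M(CaMgSi₂O₆) = 216.547 g/mol, so wt% O = 95.994/216.547 × 100 = 44.33%.
40.81 − 44.33 = -3.52 pp.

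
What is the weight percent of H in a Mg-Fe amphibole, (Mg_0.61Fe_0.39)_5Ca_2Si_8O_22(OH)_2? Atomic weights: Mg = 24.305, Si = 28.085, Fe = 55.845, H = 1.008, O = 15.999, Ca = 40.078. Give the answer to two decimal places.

0.23 wt%

M((Mg_0.61Fe_0.39)_5Ca_2Si_8O_22(OH)_2) = 873.856 g/mol.
H contributes 2 × 1.008 = 2.016 g per mole.
2.016/873.856 = 0.0023 → 0.23%.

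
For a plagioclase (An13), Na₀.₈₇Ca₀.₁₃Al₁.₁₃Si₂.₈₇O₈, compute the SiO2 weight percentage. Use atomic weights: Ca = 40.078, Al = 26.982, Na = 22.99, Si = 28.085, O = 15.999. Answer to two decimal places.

Formula mass = 264.297 g/mol.
2.87 Si → 2.8700 mol SiO2 per formula unit; M(SiO2) = 60.083, so SiO2 mass = 172.438 g.
172.438/264.297 × 100 = 65.24 wt%.

65.24 wt%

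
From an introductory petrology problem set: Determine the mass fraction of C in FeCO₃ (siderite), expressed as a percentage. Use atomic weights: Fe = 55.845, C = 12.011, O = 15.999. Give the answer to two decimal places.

Molar mass of FeCO₃: 1·55.845 + 1·12.011 + 3·15.999 = 115.853 g/mol.
Mass of C per formula unit: 1 × 12.011 = 12.011 g.
Weight fraction C = 12.011 / 115.853 = 0.1037.

10.37 mass %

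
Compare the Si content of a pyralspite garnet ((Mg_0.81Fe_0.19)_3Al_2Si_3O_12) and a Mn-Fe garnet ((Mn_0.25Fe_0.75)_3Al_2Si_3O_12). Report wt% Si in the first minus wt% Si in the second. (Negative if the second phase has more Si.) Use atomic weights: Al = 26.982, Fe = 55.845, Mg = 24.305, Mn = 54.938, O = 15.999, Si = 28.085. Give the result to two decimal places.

First mineral: 84.255 g Si in 421.100 g formula = 20.01 wt% Si.
Second mineral: 84.255 g Si in 497.062 g formula = 16.95 wt% Si.
20.01% − 16.95% gives a difference of 3.06 percentage points.

3.06 percentage points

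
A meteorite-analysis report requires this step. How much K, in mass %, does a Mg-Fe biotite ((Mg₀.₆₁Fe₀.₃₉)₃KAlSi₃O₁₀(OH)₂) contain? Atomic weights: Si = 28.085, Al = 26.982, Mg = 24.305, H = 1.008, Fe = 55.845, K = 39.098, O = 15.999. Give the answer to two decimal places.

Molar mass of (Mg₀.₆₁Fe₀.₃₉)₃KAlSi₃O₁₀(OH)₂: 1.83×24.305 + 1.17×55.845 + 1×39.098 + 1×26.982 + 3×28.085 + 12×15.999 + 2×1.008 = 454.156 g/mol.
Mass of K per formula unit: 1 × 39.098 = 39.098 g.
Weight fraction K = 39.098 / 454.156 = 0.0861.

8.61 mass %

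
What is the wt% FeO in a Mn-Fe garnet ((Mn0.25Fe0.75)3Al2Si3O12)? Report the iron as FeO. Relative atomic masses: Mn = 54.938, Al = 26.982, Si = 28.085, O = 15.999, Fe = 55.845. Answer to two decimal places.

M((Mn0.25Fe0.75)3Al2Si3O12) = 497.062 g/mol; M(FeO) = 71.844 g/mol.
Moles FeO per formula unit = 2.25 Fe ÷ 1 = 2.2500.
FeO fraction = (2.2500 × 71.844) / 497.062 = 161.649/497.062 = 0.3252.

32.52 wt%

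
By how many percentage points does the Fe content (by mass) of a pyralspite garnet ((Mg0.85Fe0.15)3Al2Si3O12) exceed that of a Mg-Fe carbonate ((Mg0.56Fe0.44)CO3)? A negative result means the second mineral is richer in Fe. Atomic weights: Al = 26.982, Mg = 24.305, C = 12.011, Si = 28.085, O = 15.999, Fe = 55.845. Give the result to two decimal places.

Fe in (Mg0.85Fe0.15)3Al2Si3O12: molar mass 417.315 g/mol; 0.45×55.845 = 25.130 g → 6.02 wt%.
Fe in (Mg0.56Fe0.44)CO3: molar mass 98.191 g/mol; 0.44×55.845 = 24.572 g → 25.02 wt%.
Difference = 6.02 − 25.02 = -19.00 percentage points.

-19.00 percentage points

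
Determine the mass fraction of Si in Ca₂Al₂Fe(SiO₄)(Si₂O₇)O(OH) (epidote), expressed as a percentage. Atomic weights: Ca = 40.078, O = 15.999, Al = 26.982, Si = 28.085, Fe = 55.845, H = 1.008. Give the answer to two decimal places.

17.44 mass %

Molar mass of Ca₂Al₂Fe(SiO₄)(Si₂O₇)O(OH): 2×40.078 + 2×26.982 + 1×55.845 + 3×28.085 + 13×15.999 + 1×1.008 = 483.215 g/mol.
Mass of Si per formula unit: 3 × 28.085 = 84.255 g.
Weight fraction Si = 84.255 / 483.215 = 0.1744.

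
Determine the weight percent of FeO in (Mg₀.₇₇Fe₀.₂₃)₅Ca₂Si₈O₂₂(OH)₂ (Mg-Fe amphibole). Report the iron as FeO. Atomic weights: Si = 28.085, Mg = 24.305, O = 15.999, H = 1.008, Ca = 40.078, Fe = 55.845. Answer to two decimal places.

9.74 wt%

M((Mg₀.₇₇Fe₀.₂₃)₅Ca₂Si₈O₂₂(OH)₂) = 848.624 g/mol; M(FeO) = 71.844 g/mol.
Moles FeO per formula unit = 1.15 Fe ÷ 1 = 1.1500.
FeO fraction = (1.1500 × 71.844) / 848.624 = 82.621/848.624 = 0.0974.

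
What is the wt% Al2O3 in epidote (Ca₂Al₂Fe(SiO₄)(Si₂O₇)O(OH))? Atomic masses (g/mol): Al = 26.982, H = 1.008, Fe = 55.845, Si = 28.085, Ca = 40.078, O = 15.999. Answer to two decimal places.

21.10 wt%

Formula mass = 483.215 g/mol.
2 Al → 1.0000 mol Al2O3 per formula unit; M(Al2O3) = 101.961, so Al2O3 mass = 101.961 g.
101.961/483.215 × 100 = 21.10 wt%.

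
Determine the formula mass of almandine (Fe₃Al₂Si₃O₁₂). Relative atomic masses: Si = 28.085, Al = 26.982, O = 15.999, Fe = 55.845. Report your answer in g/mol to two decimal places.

497.74 g/mol

Fe: 3 × 55.845 = 167.5350
Al: 2 × 26.982 = 53.9640
Si: 3 × 28.085 = 84.2550
O: 12 × 15.999 = 191.9880
Summing the contributions gives the formula mass.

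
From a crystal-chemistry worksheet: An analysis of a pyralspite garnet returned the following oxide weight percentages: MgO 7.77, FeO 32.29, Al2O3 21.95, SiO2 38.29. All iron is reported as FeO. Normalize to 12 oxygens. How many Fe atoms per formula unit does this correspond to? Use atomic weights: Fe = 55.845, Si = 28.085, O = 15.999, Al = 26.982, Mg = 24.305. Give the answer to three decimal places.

2.105 Fe apfu

MgO: 7.77/40.304 = 0.19278 mol → 0.19278 mol Mg, 0.19278 mol O.
FeO: 32.29/71.844 = 0.44945 mol → 0.44945 mol Fe, 0.44945 mol O.
Al2O3: 21.95/101.961 = 0.21528 mol → 0.43056 mol Al, 0.64584 mol O.
SiO2: 38.29/60.083 = 0.63729 mol → 0.63729 mol Si, 1.27458 mol O.
Total oxygen = 2.56265 mol. Normalization factor = 12/2.56265 = 4.68265.
Fe per 12 O = 0.44945 × 4.68265 = 2.105.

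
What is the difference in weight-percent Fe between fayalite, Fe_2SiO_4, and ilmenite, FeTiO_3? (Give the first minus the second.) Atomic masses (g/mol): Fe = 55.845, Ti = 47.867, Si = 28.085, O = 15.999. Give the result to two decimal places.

18.00 percentage points

M(Fe_2SiO_4) = 203.771 g/mol, so wt% Fe = 111.690/203.771 × 100 = 54.81%.
M(FeTiO_3) = 151.709 g/mol, so wt% Fe = 55.845/151.709 × 100 = 36.81%.
54.81 − 36.81 = 18.00 pp.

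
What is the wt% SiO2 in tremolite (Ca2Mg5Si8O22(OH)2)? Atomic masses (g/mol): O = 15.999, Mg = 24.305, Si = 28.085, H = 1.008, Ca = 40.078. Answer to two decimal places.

59.17 wt%

Molar mass of Ca2Mg5Si8O22(OH)2 = 2·40.078 + 5·24.305 + 8·28.085 + 24·15.999 + 2·1.008 = 812.353 g/mol.
Each formula unit contains 8 Si, equivalent to 8/1 = 8.0000 mol SiO2.
M(SiO2) = 1×28.085 + 2×15.999 = 60.083 g/mol.
Mass of SiO2 per formula unit = 8.0000 × 60.083 = 480.664 g.
SiO2 wt% = 480.664 / 812.353 × 100 = 59.17%.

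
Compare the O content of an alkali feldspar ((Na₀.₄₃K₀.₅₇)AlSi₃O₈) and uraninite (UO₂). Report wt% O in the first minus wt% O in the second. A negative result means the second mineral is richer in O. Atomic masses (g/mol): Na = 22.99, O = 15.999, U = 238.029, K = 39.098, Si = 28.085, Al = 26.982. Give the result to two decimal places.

First mineral: 127.992 g O in 271.401 g formula = 47.16 wt% O.
Second mineral: 31.998 g O in 270.027 g formula = 11.85 wt% O.
47.16% − 11.85% gives a difference of 35.31 percentage points.

35.31 percentage points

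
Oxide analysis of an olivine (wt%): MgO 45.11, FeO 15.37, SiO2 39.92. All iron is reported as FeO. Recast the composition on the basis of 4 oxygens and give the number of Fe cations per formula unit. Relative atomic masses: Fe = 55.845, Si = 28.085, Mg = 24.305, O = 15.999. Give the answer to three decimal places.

MgO (M=40.304): mol = 1.11924; Mg = 1.11924, O = 1.11924.
FeO (M=71.844): mol = 0.21394; Fe = 0.21394, O = 0.21394.
SiO2 (M=60.083): mol = 0.66441; Si = 0.66441, O = 1.32882.
ΣO = 2.66200; factor = 4/ΣO = 1.50263.
Fe apfu = 0.21394 × 1.50263 = 0.321.

0.321 Fe apfu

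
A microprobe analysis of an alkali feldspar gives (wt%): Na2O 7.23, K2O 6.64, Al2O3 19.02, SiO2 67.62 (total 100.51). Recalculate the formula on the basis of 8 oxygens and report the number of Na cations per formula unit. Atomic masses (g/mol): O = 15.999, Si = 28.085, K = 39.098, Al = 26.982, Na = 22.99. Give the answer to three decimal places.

0.623 Na apfu

Na2O (M=61.979): mol = 0.11665; Na = 0.23330, O = 0.11665.
K2O (M=94.195): mol = 0.07049; K = 0.14098, O = 0.07049.
Al2O3 (M=101.961): mol = 0.18654; Al = 0.37308, O = 0.55962.
SiO2 (M=60.083): mol = 1.12544; Si = 1.12544, O = 2.25088.
ΣO = 2.99764; factor = 8/ΣO = 2.66877.
Na apfu = 0.23330 × 2.66877 = 0.623.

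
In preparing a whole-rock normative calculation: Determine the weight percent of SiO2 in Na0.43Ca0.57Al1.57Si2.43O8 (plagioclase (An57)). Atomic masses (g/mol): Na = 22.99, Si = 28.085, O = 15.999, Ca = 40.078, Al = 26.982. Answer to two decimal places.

Formula mass = 271.330 g/mol.
2.43 Si → 2.4300 mol SiO2 per formula unit; M(SiO2) = 60.083, so SiO2 mass = 146.002 g.
146.002/271.330 × 100 = 53.81 wt%.

53.81 wt%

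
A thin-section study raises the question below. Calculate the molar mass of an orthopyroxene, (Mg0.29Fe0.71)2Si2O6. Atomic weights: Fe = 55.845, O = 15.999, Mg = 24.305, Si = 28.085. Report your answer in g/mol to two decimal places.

Mg: 0.58 × 24.305 = 14.0969
Fe: 1.42 × 55.845 = 79.2999
Si: 2 × 28.085 = 56.1700
O: 6 × 15.999 = 95.9940
Summing the contributions gives the formula mass.

245.56 g/mol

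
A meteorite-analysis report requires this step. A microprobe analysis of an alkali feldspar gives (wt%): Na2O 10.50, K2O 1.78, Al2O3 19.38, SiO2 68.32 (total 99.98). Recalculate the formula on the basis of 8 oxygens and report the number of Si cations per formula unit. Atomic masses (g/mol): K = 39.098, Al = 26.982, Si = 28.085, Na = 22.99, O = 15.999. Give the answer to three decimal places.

3.000 Si apfu

Na2O (M=61.979): mol = 0.16941; Na = 0.33882, O = 0.16941.
K2O (M=94.195): mol = 0.01890; K = 0.03780, O = 0.01890.
Al2O3 (M=101.961): mol = 0.19007; Al = 0.38014, O = 0.57021.
SiO2 (M=60.083): mol = 1.13709; Si = 1.13709, O = 2.27418.
ΣO = 3.03270; factor = 8/ΣO = 2.63791.
Si apfu = 1.13709 × 2.63791 = 3.000.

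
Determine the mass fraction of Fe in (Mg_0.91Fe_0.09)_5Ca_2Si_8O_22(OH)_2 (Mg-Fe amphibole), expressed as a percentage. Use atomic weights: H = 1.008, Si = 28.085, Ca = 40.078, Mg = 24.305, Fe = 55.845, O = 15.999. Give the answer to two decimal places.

3.04 wt%

Molar mass of (Mg_0.91Fe_0.09)_5Ca_2Si_8O_22(OH)_2: 4.55·24.305 + 0.45·55.845 + 2·40.078 + 8·28.085 + 24·15.999 + 2·1.008 = 826.546 g/mol.
Mass of Fe per formula unit: 0.45 × 55.845 = 25.130 g.
Weight fraction Fe = 25.130 / 826.546 = 0.0304.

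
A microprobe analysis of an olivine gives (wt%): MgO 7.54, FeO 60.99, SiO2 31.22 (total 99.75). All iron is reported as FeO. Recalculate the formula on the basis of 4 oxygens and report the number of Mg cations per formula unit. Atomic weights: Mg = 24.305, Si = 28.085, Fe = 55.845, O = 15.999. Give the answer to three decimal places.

7.54 wt% MgO ÷ 40.304 g/mol = 0.18708 mol, giving 0.18708 Mg and 0.18708 O.
60.99 wt% FeO ÷ 71.844 g/mol = 0.84892 mol, giving 0.84892 Fe and 0.84892 O.
31.22 wt% SiO2 ÷ 60.083 g/mol = 0.51961 mol, giving 0.51961 Si and 1.03922 O.
Oxygen sums to 2.07522; scaling by 4/2.07522 = 1.92751 puts the formula on 4 O.
Mg: 0.18708 × 1.92751 = 0.361 atoms per formula unit.

0.361 Mg apfu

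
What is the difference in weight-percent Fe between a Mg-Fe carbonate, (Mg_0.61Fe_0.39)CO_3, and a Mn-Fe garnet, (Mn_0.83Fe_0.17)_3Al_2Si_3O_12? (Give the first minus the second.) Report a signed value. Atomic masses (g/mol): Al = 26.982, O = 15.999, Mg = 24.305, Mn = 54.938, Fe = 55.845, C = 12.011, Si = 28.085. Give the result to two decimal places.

Fe in (Mg_0.61Fe_0.39)CO_3: molar mass 96.614 g/mol; 0.39×55.845 = 21.780 g → 22.54 wt%.
Fe in (Mn_0.83Fe_0.17)_3Al_2Si_3O_12: molar mass 495.484 g/mol; 0.51×55.845 = 28.481 g → 5.75 wt%.
Difference = 22.54 − 5.75 = 16.79 percentage points.

16.79 percentage points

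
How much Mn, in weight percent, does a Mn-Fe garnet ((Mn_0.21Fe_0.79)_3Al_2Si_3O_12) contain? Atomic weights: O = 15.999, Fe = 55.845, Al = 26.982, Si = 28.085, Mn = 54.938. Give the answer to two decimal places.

6.96 weight percent

Molar mass of (Mn_0.21Fe_0.79)_3Al_2Si_3O_12: 0.63*54.938 + 2.37*55.845 + 2*26.982 + 3*28.085 + 12*15.999 = 497.171 g/mol.
Mass of Mn per formula unit: 0.63 × 54.938 = 34.611 g.
Weight fraction Mn = 34.611 / 497.171 = 0.0696.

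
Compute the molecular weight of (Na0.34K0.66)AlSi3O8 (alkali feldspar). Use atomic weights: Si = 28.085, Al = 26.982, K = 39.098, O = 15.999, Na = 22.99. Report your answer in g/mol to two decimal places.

272.85 g/mol

M = 0.34×22.99 + 0.66×39.098 + 1×26.982 + 3×28.085 + 8×15.999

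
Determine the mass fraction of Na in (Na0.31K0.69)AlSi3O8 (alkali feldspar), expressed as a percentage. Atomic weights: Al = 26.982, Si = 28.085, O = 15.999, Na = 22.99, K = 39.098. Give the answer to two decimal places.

2.61 weight percent

M((Na0.31K0.69)AlSi3O8) = 273.334 g/mol.
Na contributes 0.31 × 22.99 = 7.127 g per mole.
7.127/273.334 = 0.0261 → 2.61%.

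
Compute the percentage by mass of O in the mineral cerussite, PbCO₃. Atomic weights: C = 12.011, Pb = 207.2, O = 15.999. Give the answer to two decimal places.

17.96 wt%

Molar mass of PbCO₃: 1·207.2 + 1·12.011 + 3·15.999 = 267.208 g/mol.
Mass of O per formula unit: 3 × 15.999 = 47.997 g.
Weight fraction O = 47.997 / 267.208 = 0.1796.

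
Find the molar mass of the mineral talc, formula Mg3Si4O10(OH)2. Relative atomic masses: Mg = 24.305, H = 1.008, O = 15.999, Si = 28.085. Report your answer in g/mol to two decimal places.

379.26 g/mol

The formula mass is the sum 3(24.305) + 4(28.085) + 12(15.999) + 2(1.008).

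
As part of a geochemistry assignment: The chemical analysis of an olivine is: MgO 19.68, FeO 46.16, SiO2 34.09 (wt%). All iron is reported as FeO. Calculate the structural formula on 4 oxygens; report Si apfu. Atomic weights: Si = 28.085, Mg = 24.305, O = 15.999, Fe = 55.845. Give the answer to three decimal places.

1.002 Si apfu

MgO: 19.68/40.304 = 0.48829 mol → 0.48829 mol Mg, 0.48829 mol O.
FeO: 46.16/71.844 = 0.64250 mol → 0.64250 mol Fe, 0.64250 mol O.
SiO2: 34.09/60.083 = 0.56738 mol → 0.56738 mol Si, 1.13476 mol O.
Total oxygen = 2.26555 mol. Normalization factor = 4/2.26555 = 1.76558.
Si per 4 O = 0.56738 × 1.76558 = 1.002.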